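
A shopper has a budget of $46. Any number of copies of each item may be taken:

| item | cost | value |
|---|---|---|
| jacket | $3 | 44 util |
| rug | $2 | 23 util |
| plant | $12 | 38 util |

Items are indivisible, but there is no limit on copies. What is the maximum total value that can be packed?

662 util

Best value-per-unit is jacket at 44/3; filling with it alone gives 15×44 = 660.
Optimal mix: 14×jacket + 2×rug → cost 46, value 662.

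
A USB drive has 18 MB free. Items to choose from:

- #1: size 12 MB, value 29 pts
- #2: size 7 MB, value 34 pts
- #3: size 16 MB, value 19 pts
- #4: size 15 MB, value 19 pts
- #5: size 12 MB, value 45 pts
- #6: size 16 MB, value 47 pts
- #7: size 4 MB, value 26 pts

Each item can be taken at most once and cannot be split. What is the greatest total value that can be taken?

Check high-value combinations within 18 MB:
- #5+#7: size 12+4=16, value 45+26=71
- #2+#7: size 7+4=11, value 34+26=60
- #1+#7: size 12+4=16, value 29+26=55
- #6: size 16, value 47
- #5: size 12, value 45
Best: 71 pts.

71 pts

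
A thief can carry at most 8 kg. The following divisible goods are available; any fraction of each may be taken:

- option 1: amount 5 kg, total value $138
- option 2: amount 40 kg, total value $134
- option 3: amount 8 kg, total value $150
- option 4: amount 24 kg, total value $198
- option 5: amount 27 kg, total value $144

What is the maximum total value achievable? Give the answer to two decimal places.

194.25

Take in order of value per unit:
- option 1 (138/5 per unit): all 5 → value 138, running total 138.00
- option 3 (150/8 per unit): 3 of 8 → value 3×150/8 = 56.2500, running total 194.25
Total 194.25.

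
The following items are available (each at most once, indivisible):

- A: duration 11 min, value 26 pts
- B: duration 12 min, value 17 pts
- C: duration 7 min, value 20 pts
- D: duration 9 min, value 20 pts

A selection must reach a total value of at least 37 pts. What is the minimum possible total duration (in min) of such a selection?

16

Subsets with value ≥ 37, sorted by total duration:
- C+D: duration 16, value 40
- A+C: duration 18, value 46
Minimum duration: 16 min.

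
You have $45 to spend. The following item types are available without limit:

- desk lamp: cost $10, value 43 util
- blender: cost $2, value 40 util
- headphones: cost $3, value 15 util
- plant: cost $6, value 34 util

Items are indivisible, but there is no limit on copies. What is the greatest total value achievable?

Best value-per-unit is blender at 40/2, and filling with it alone uses cost 22×2=44. No mix of the others beats 22×40 = 880.

880 util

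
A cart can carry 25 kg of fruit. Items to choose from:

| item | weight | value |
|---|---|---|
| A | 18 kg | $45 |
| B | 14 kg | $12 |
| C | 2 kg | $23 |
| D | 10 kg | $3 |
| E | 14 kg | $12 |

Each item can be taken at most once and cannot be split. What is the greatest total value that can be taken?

$68

This is a 0/1 knapsack; check combinations near the capacity.
- A+C: weight 18+2=20, value 45+23=68
- A: weight 18, value 45
- B+C: weight 14+2=16, value 12+23=35
- C+E: weight 2+14=16, value 23+12=35
- C+D: weight 2+10=12, value 23+3=26
Best: $68.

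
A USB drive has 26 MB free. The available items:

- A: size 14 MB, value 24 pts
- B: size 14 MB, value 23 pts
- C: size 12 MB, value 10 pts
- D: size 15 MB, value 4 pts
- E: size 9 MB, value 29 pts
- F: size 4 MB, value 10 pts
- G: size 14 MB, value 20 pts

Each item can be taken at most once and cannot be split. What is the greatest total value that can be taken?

53 pts

Check high-value combinations within 26 MB:
- A+E: size 14+9=23, value 24+29=53
- B+E: size 14+9=23, value 23+29=52
- E+G: size 9+14=23, value 29+20=49
- C+E+F: size 12+9+4=25, value 10+29+10=49
Best: 53 pts.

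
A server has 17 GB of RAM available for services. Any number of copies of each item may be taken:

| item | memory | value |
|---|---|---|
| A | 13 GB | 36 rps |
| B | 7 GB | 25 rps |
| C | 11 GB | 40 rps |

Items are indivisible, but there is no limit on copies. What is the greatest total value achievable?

50 rps

Best value-per-unit is C at 40/11; filling with it alone gives 1×40 = 40.
Optimal mix: 2×B → memory 14, value 50.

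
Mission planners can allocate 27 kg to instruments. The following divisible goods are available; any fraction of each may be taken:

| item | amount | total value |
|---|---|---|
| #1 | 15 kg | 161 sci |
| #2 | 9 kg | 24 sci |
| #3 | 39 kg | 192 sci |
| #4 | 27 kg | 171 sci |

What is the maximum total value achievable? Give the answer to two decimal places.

237.00

Take in order of value per unit:
- #1 (161/15 per unit): all 15 → value 161, running total 161.00
- #4 (171/27 per unit): 12 of 27 → value 12×171/27 = 76.0000, running total 237.00
Total 237.00.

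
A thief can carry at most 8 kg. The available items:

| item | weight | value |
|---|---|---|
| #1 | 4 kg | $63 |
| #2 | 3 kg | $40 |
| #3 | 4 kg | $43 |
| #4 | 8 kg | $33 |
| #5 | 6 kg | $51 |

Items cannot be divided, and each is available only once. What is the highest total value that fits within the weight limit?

$106

This is a 0/1 knapsack; check combinations near the capacity.
- #1+#3: weight 4+4=8, value 63+43=106
- #1+#2: weight 4+3=7, value 63+40=103
- #2+#3: weight 3+4=7, value 40+43=83
- #1: weight 4, value 63
- #5: weight 6, value 51
Best: $106.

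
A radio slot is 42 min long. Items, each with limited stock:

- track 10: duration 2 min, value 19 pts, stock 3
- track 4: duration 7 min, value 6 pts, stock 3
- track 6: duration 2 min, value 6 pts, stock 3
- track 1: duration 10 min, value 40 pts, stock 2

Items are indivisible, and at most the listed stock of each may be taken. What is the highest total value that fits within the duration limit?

Top feasible selections:
- 3×track 10 + 1×track 4 + 3×track 6 + 2×track 1: duration 39, value 161
- 3×track 10 + 3×track 6 + 2×track 1: duration 32, value 155
- 3×track 10 + 1×track 4 + 2×track 6 + 2×track 1: duration 37, value 155
- 3×track 10 + 2×track 4 + 1×track 6 + 2×track 1: duration 42, value 155
Best: 161 pts.

161 pts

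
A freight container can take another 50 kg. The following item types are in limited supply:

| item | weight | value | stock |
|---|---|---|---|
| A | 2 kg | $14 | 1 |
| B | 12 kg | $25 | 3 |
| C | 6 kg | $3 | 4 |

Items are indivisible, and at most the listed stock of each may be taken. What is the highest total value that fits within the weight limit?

$95

Top feasible selections:
- 1×A + 3×B + 2×C: weight 50, value 95
- 1×A + 3×B + 1×C: weight 44, value 92
- 1×A + 3×B: weight 38, value 89
Best: $95.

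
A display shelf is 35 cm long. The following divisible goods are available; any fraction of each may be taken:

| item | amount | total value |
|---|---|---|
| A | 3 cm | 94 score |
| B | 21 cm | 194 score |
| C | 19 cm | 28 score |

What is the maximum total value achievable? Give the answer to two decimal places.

Take in order of value per unit:
- A (94/3 per unit): all 3 → value 94, running total 94.00
- B (194/21 per unit): all 21 → value 194, running total 288.00
- C (28/19 per unit): 11 of 19 → value 11×28/19 = 16.2105, running total 304.21
Total 304.21.

304.21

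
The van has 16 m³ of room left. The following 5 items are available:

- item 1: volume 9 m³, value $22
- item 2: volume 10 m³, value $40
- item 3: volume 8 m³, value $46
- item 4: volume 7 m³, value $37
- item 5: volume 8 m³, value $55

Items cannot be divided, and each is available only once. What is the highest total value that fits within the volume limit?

Check high-value combinations within 16 m³:
- item 3+item 5: volume 8+8=16, value 46+55=101
- item 4+item 5: volume 7+8=15, value 37+55=92
- item 3+item 4: volume 8+7=15, value 46+37=83
Best: $101.

$101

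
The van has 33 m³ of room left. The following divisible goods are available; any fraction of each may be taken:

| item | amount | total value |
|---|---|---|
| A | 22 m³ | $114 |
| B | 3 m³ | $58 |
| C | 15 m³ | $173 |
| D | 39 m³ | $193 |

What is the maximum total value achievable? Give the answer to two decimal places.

308.73

Take in order of value per unit:
- B (58/3 per unit): all 3 → value 58, running total 58.00
- C (173/15 per unit): all 15 → value 173, running total 231.00
- A (114/22 per unit): 15 of 22 → value 15×114/22 = 77.7273, running total 308.73
Total 308.73.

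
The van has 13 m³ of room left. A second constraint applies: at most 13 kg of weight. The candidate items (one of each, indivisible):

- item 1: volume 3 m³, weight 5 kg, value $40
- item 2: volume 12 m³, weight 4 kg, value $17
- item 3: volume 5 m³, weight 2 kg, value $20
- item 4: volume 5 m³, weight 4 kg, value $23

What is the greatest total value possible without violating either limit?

Feasible sets respecting both limits:
- item 1+item 3+item 4: volume 13, weight 11, value 83
- item 1+item 4: volume 8, weight 9, value 63
- item 1+item 3: volume 8, weight 7, value 60
Best: $83.

$83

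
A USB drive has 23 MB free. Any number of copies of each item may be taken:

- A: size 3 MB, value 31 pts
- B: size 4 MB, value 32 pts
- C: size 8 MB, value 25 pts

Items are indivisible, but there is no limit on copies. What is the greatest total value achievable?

Best value-per-unit is A at 31/3; filling with it alone gives 7×31 = 217.
Optimal mix: 5×A + 2×B → size 23, value 219.

219 pts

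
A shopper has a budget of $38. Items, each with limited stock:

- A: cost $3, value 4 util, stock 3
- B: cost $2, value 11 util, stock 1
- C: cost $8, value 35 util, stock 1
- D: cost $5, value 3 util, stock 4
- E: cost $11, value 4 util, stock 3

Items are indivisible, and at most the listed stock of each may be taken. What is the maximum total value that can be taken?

Top feasible selections:
- 3×A + 1×B + 1×C + 3×D: cost 34, value 67
- 2×A + 1×B + 1×C + 4×D: cost 36, value 66
- 3×A + 1×B + 1×C + 1×D + 1×E: cost 35, value 65
- 3×A + 1×B + 1×C + 2×D: cost 29, value 64
Best: 67 util.

67 util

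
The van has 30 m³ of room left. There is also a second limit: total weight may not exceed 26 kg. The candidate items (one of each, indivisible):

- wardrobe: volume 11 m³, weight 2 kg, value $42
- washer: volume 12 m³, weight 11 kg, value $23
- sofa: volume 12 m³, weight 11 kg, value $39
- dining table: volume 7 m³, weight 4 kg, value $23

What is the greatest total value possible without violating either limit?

Feasible sets respecting both limits:
- wardrobe+sofa+dining table: volume 30, weight 17, value 104
- wardrobe+washer+dining table: volume 30, weight 17, value 88
- wardrobe+sofa: volume 23, weight 13, value 81
Best: $104.

$104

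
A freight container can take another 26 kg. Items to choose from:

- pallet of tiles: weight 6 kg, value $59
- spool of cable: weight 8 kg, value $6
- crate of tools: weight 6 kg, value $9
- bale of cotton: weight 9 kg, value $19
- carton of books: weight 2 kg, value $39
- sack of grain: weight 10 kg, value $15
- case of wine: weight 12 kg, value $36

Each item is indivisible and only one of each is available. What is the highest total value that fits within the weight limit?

$143

This is a 0/1 knapsack; check combinations near the capacity.
- pallet of tiles+crate of tools+carton of books+case of wine: weight 6+6+2+12=26, value 59+9+39+36=143
- pallet of tiles+carton of books+case of wine: weight 6+2+12=20, value 59+39+36=134
- pallet of tiles+crate of tools+bale of cotton+carton of books: weight 6+6+9+2=23, value 59+9+19+39=126
- pallet of tiles+spool of cable+bale of cotton+carton of books: weight 6+8+9+2=25, value 59+6+19+39=123
- pallet of tiles+crate of tools+carton of books+sack of grain: weight 6+6+2+10=24, value 59+9+39+15=122
Best: $143.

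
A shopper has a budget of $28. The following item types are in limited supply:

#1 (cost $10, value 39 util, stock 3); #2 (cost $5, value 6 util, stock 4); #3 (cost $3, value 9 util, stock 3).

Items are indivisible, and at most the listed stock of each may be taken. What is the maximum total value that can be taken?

Best selections within cost 28 and stock limits:
- 2×#1 + 2×#3: cost 26, value 96
- 2×#1 + 1×#2 + 1×#3: cost 28, value 93
Best: 96 util.

96 util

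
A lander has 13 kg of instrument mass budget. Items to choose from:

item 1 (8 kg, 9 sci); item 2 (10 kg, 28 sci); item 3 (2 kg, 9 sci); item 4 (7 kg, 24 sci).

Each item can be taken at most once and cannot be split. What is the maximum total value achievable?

Check high-value combinations within 13 kg:
- item 2+item 3: mass 10+2=12, value 28+9=37
- item 3+item 4: mass 2+7=9, value 9+24=33
- item 2: mass 10, value 28
- item 4: mass 7, value 24
- item 1+item 3: mass 8+2=10, value 9+9=18
Best: 37 sci.

37 sci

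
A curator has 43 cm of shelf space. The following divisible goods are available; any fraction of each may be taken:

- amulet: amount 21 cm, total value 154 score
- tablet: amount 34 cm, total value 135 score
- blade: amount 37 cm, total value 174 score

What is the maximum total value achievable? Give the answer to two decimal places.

Take in order of value per unit:
- amulet (154/21 per unit): all 21 → value 154, running total 154.00
- blade (174/37 per unit): 22 of 37 → value 22×174/37 = 103.4595, running total 257.46
Total 257.46.

257.46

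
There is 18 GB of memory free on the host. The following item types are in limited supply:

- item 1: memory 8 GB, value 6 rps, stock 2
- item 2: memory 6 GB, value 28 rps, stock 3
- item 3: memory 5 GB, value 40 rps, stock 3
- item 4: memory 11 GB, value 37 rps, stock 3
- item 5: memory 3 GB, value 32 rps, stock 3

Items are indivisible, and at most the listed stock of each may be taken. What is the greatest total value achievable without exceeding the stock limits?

Best selections within memory 18 and stock limits:
- 3×item 3 + 1×item 5: memory 18, value 152
- 2×item 3 + 2×item 5: memory 16, value 144
- 1×item 3 + 3×item 5: memory 14, value 136
- 1×item 2 + 1×item 3 + 2×item 5: memory 17, value 132
Best: 152 rps.

152 rps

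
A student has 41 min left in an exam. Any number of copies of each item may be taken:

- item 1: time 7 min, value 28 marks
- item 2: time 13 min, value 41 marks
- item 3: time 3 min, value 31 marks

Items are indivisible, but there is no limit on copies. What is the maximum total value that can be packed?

403 marks

Best value-per-unit is item 3 at 31/3, and filling with it alone uses time 13×3=39. No mix of the others beats 13×31 = 403.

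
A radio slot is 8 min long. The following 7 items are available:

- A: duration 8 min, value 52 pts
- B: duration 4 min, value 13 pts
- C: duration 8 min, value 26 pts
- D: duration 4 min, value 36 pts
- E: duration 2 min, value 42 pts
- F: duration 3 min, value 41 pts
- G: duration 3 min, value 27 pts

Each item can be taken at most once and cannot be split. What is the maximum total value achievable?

Check high-value combinations within 8 min:
- E+F+G: duration 2+3+3=8, value 42+41+27=110
- E+F: duration 2+3=5, value 42+41=83
- D+E: duration 4+2=6, value 36+42=78
- D+F: duration 4+3=7, value 36+41=77
- E+G: duration 2+3=5, value 42+27=69
Best: 110 pts.

110 pts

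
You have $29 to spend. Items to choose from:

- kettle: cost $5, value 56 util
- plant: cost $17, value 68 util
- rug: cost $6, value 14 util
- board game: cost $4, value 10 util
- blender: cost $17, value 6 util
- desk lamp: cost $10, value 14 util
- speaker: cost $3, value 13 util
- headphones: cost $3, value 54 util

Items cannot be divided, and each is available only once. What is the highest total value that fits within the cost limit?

Check high-value combinations within $29:
- kettle+plant+speaker+headphones: cost 5+17+3+3=28, value 56+68+13+54=191
- kettle+plant+board game+headphones: cost 5+17+4+3=29, value 56+68+10+54=188
- kettle+plant+headphones: cost 5+17+3=25, value 56+68+54=178
Best: 191 util.

191 util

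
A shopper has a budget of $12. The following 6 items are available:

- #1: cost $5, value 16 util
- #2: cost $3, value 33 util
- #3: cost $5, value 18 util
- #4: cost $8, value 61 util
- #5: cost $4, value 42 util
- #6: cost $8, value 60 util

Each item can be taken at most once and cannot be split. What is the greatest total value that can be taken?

Check high-value combinations within $12:
- #4+#5: cost 8+4=12, value 61+42=103
- #5+#6: cost 4+8=12, value 42+60=102
- #2+#4: cost 3+8=11, value 33+61=94
- #2+#6: cost 3+8=11, value 33+60=93
- #2+#3+#5: cost 3+5+4=12, value 33+18+42=93
Best: 103 util.

103 util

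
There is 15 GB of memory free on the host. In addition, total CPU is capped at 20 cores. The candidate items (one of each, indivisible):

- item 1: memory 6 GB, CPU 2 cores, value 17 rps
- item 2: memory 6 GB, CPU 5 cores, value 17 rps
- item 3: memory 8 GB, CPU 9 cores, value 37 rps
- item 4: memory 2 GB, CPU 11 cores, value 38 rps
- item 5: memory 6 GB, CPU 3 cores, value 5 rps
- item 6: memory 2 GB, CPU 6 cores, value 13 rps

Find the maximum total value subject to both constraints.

Feasible sets respecting both limits:
- item 3+item 4: memory 10, CPU 20, value 75
- item 1+item 2+item 4: memory 14, CPU 18, value 72
- item 1+item 4+item 6: memory 10, CPU 19, value 68
Best: 75 rps.

75 rps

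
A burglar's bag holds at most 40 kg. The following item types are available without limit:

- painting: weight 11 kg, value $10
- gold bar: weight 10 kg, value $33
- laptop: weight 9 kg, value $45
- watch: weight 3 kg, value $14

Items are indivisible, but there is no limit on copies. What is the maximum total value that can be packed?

$194

Best value-per-unit is laptop at 45/9; filling with it alone gives 4×45 = 180.
Optimal mix: 4×laptop + 1×watch → weight 39, value 194.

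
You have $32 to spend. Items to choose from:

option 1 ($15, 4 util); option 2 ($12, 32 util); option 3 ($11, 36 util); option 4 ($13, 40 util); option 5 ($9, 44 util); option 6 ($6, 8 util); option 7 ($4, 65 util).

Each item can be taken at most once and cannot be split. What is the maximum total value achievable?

Check high-value combinations within $32:
- option 4+option 5+option 6+option 7: cost 13+9+6+4=32, value 40+44+8+65=157
- option 3+option 5+option 6+option 7: cost 11+9+6+4=30, value 36+44+8+65=153
- option 4+option 5+option 7: cost 13+9+4=26, value 40+44+65=149
- option 2+option 5+option 6+option 7: cost 12+9+6+4=31, value 32+44+8+65=149
Best: 157 util.

157 util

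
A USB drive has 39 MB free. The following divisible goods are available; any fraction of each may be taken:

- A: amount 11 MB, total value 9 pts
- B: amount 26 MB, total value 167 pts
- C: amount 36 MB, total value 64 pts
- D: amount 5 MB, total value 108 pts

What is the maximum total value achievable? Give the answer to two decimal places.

Take in order of value per unit:
- D (108/5 per unit): all 5 → value 108, running total 108.00
- B (167/26 per unit): all 26 → value 167, running total 275.00
- C (64/36 per unit): 8 of 36 → value 8×64/36 = 14.2222, running total 289.22
Total 289.22.

289.22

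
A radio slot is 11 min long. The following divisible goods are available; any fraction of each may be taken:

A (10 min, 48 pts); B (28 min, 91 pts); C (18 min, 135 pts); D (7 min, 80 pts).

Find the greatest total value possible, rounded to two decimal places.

110.00

Take in order of value per unit:
- D (80/7 per unit): all 7 → value 80, running total 80.00
- C (135/18 per unit): 4 of 18 → value 4×135/18 = 30.0000, running total 110.00
Total 110.00.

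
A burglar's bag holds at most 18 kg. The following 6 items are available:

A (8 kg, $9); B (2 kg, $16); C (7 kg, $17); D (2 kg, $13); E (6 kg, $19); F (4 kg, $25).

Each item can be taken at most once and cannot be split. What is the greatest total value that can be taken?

$73

Check high-value combinations within 18 kg:
- B+D+E+F: weight 2+2+6+4=14, value 16+13+19+25=73
- B+C+D+F: weight 2+7+2+4=15, value 16+17+13+25=71
- B+C+D+E: weight 2+7+2+6=17, value 16+17+13+19=65
- A+B+D+F: weight 8+2+2+4=16, value 9+16+13+25=63
- C+E+F: weight 7+6+4=17, value 17+19+25=61
Best: $73.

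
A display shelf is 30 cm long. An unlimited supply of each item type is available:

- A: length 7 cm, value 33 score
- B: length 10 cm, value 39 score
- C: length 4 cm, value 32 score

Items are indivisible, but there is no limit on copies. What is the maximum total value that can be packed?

Best value-per-unit is C at 32/4, and filling with it alone uses length 7×4=28. No mix of the others beats 7×32 = 224.

224 score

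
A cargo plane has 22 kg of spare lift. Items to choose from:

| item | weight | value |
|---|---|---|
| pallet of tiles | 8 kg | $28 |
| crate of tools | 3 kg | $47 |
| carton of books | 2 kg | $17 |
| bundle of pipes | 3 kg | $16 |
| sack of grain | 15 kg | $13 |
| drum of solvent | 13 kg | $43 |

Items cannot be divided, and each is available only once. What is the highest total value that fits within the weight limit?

Check high-value combinations within 22 kg:
- crate of tools+carton of books+bundle of pipes+drum of solvent: weight 3+2+3+13=21, value 47+17+16+43=123
- pallet of tiles+crate of tools+carton of books+bundle of pipes: weight 8+3+2+3=16, value 28+47+17+16=108
- crate of tools+carton of books+drum of solvent: weight 3+2+13=18, value 47+17+43=107
Best: $123.

$123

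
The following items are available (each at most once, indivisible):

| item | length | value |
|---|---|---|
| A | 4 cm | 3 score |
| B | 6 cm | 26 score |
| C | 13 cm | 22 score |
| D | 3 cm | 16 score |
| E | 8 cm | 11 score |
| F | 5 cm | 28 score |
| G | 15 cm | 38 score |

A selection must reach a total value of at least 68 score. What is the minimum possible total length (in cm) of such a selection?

14

Subsets with value ≥ 68, sorted by total length:
- B+D+F: length 14, value 70
- A+B+D+F: length 18, value 73
Minimum length: 14 cm.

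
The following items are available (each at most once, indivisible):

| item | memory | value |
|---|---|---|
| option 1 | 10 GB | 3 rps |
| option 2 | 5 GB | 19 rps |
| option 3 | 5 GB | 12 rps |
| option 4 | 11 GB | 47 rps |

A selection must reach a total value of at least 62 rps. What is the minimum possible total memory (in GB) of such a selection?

16

Subsets with value ≥ 62, sorted by total memory:
- option 2+option 4: memory 16, value 66
- option 2+option 3+option 4: memory 21, value 78
- option 1+option 2+option 4: memory 26, value 69
- option 1+option 3+option 4: memory 26, value 62
Minimum memory: 16 GB.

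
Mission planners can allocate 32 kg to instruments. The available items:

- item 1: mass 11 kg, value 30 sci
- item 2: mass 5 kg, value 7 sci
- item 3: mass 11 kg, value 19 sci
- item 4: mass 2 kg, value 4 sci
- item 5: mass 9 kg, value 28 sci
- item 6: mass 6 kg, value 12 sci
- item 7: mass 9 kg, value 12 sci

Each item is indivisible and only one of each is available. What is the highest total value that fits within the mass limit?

This is a 0/1 knapsack; check combinations near the capacity.
- item 1+item 3+item 5: mass 11+11+9=31, value 30+19+28=77
- item 1+item 2+item 5+item 6: mass 11+5+9+6=31, value 30+7+28+12=77
- item 1+item 4+item 5+item 6: mass 11+2+9+6=28, value 30+4+28+12=74
- item 1+item 4+item 5+item 7: mass 11+2+9+9=31, value 30+4+28+12=74
Best: 77 sci.

77 sci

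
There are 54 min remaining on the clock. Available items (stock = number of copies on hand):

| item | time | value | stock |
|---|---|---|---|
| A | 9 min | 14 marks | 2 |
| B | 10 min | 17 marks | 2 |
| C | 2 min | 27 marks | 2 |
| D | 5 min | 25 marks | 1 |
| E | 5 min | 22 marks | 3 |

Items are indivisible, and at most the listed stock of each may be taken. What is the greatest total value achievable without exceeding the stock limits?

Best selections within time 54 and stock limits:
- 1×A + 2×B + 2×C + 1×D + 3×E: time 53, value 193
- 2×A + 1×B + 2×C + 1×D + 3×E: time 52, value 190
- 2×B + 2×C + 1×D + 3×E: time 44, value 179
- 1×A + 1×B + 2×C + 1×D + 3×E: time 43, value 176
Best: 193 marks.

193 marks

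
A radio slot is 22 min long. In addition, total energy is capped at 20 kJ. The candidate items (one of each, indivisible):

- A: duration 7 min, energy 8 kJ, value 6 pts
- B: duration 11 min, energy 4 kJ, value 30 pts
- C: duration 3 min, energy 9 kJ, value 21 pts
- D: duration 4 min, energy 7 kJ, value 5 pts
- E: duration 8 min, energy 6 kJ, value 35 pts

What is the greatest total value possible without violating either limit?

86 pts

Feasible sets respecting both limits:
- B+C+E: duration 22, energy 19, value 86
- B+E: duration 19, energy 10, value 65
- B+C+D: duration 18, energy 20, value 56
Best: 86 pts.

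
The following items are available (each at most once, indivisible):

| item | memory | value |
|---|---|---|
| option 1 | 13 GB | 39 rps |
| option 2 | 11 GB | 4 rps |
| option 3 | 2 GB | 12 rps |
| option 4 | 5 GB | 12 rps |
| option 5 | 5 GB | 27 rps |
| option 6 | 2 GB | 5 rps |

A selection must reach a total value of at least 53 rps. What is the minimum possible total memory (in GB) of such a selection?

14

Subsets with value ≥ 53, sorted by total memory:
- option 3+option 4+option 5+option 6: memory 14, value 56
- option 1+option 3+option 6: memory 17, value 56
Minimum memory: 14 GB.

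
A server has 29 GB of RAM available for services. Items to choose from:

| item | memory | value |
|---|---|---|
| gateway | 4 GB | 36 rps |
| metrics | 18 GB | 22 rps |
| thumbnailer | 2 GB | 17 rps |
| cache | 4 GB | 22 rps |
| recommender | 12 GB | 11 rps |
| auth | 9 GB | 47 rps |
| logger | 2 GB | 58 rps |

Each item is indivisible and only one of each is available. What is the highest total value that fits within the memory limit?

Check high-value combinations within 29 GB:
- gateway+thumbnailer+cache+auth+logger: memory 4+2+4+9+2=21, value 36+17+22+47+58=180
- gateway+thumbnailer+recommender+auth+logger: memory 4+2+12+9+2=29, value 36+17+11+47+58=169
- gateway+cache+auth+logger: memory 4+4+9+2=19, value 36+22+47+58=163
- gateway+thumbnailer+auth+logger: memory 4+2+9+2=17, value 36+17+47+58=158
- thumbnailer+cache+recommender+auth+logger: memory 2+4+12+9+2=29, value 17+22+11+47+58=155
Best: 180 rps.

180 rps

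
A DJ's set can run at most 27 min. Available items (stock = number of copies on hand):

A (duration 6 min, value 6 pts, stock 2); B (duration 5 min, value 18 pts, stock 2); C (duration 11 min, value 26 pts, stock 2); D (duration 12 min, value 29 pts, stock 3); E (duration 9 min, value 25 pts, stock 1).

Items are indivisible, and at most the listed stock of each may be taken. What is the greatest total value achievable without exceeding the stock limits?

72 pts

Best selections within duration 27 and stock limits:
- 1×B + 1×D + 1×E: duration 26, value 72
- 1×B + 2×C: duration 27, value 70
- 1×B + 1×C + 1×E: duration 25, value 69
Best: 72 pts.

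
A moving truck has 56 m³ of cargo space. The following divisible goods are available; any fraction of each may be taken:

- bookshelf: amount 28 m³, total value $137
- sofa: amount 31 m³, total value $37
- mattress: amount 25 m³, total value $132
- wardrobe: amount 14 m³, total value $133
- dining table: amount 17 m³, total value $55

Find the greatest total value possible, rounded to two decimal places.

348.18

Take in order of value per unit:
- wardrobe (133/14 per unit): all 14 → value 133, running total 133.00
- mattress (132/25 per unit): all 25 → value 132, running total 265.00
- bookshelf (137/28 per unit): 17 of 28 → value 17×137/28 = 83.1786, running total 348.18
Total 348.18.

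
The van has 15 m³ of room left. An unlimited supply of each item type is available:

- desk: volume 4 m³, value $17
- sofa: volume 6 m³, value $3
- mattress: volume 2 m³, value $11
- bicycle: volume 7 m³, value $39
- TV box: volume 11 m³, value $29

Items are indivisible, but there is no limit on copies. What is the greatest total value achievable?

$83

Best value-per-unit is bicycle at 39/7; filling with it alone gives 2×39 = 78.
Optimal mix: 4×mattress + 1×bicycle → volume 15, value 83.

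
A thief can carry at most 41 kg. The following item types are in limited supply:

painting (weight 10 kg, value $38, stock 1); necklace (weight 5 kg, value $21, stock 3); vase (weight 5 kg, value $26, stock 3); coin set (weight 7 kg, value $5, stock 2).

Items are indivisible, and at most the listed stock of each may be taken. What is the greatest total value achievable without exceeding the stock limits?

Top feasible selections:
- 1×painting + 3×necklace + 3×vase: weight 40, value 179
- 1×painting + 2×necklace + 3×vase: weight 35, value 158
- 1×painting + 3×necklace + 2×vase: weight 35, value 153
- 3×necklace + 3×vase + 1×coin set: weight 37, value 146
Best: $179.

$179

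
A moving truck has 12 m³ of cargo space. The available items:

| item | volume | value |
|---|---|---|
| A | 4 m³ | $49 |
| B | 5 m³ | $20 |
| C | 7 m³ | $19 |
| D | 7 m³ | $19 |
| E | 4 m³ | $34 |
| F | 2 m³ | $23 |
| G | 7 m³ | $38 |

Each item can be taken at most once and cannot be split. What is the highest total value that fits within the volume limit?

This is a 0/1 knapsack; check combinations near the capacity.
- A+E+F: volume 4+4+2=10, value 49+34+23=106
- A+B+F: volume 4+5+2=11, value 49+20+23=92
- A+G: volume 4+7=11, value 49+38=87
Best: $106.

$106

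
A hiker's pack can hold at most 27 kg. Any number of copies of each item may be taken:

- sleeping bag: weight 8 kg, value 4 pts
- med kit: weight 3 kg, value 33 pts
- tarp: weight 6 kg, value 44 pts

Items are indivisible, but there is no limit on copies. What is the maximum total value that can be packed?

Best value-per-unit is med kit at 33/3, and filling with it alone uses weight 9×3=27. No mix of the others beats 9×33 = 297.

297 pts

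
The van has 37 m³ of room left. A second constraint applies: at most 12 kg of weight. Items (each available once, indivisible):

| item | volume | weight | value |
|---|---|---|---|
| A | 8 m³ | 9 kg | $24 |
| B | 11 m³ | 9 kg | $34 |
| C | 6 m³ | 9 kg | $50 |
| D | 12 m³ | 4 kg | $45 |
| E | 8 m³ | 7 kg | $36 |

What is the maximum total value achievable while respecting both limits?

$81

Feasible sets respecting both limits:
- D+E: volume 20, weight 11, value 81
- C: volume 6, weight 9, value 50
- D: volume 12, weight 4, value 45
- E: volume 8, weight 7, value 36
Best: $81.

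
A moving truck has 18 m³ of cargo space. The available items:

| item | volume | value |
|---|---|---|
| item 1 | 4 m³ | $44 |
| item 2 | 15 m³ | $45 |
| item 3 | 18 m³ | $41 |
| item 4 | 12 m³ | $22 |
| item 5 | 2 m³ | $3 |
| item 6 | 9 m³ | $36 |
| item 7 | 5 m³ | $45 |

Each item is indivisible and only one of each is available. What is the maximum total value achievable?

This is a 0/1 knapsack; check combinations near the capacity.
- item 1+item 6+item 7: volume 4+9+5=18, value 44+36+45=125
- item 1+item 5+item 7: volume 4+2+5=11, value 44+3+45=92
- item 1+item 7: volume 4+5=9, value 44+45=89
Best: $125.

$125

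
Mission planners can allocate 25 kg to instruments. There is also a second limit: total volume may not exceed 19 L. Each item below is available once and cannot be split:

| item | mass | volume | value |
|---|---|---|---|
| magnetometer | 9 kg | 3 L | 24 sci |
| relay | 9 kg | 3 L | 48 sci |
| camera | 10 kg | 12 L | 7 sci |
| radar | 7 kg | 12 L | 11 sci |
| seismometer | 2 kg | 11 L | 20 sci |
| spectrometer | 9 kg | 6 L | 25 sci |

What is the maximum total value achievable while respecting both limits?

Feasible sets respecting both limits:
- magnetometer+relay+seismometer: mass 20, volume 17, value 92
- magnetometer+relay+radar: mass 25, volume 18, value 83
- relay+spectrometer: mass 18, volume 9, value 73
Best: 92 sci.

92 sci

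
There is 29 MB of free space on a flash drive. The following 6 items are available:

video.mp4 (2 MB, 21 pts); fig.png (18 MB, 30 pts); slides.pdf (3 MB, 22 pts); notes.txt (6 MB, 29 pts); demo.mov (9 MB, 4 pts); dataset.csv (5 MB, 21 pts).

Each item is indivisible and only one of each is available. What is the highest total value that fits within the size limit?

102 pts

Check high-value combinations within 29 MB:
- video.mp4+fig.png+slides.pdf+notes.txt: size 2+18+3+6=29, value 21+30+22+29=102
- video.mp4+slides.pdf+notes.txt+demo.mov+dataset.csv: size 2+3+6+9+5=25, value 21+22+29+4+21=97
- video.mp4+fig.png+slides.pdf+dataset.csv: size 2+18+3+5=28, value 21+30+22+21=94
- video.mp4+slides.pdf+notes.txt+dataset.csv: size 2+3+6+5=16, value 21+22+29+21=93
- fig.png+slides.pdf+notes.txt: size 18+3+6=27, value 30+22+29=81
Best: 102 pts.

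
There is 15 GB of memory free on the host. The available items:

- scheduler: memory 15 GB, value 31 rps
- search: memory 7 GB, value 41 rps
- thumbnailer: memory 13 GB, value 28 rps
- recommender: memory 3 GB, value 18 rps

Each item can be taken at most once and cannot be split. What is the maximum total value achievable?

Check high-value combinations within 15 GB:
- search+recommender: memory 7+3=10, value 41+18=59
- search: memory 7, value 41
- scheduler: memory 15, value 31
- thumbnailer: memory 13, value 28
- recommender: memory 3, value 18
Best: 59 rps.

59 rps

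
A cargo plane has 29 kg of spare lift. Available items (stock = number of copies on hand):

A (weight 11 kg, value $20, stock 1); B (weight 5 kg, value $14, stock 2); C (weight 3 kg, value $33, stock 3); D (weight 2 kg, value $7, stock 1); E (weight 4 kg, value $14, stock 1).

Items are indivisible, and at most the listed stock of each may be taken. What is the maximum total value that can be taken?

Top feasible selections:
- 2×B + 3×C + 1×D + 1×E: weight 25, value 148
- 1×A + 1×B + 3×C + 1×E: weight 29, value 147
- 2×B + 3×C + 1×E: weight 23, value 141
- 1×A + 3×C + 1×D + 1×E: weight 26, value 140
Best: $148.

$148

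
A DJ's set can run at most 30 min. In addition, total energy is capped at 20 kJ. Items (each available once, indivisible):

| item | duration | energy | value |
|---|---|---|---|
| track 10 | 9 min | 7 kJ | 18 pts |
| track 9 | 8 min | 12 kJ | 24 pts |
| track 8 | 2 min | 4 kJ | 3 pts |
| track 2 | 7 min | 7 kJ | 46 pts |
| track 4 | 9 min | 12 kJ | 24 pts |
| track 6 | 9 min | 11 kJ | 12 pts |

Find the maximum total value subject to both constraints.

70 pts

Feasible sets respecting both limits:
- track 9+track 2: duration 15, energy 19, value 70
- track 2+track 4: duration 16, energy 19, value 70
- track 10+track 8+track 2: duration 18, energy 18, value 67
Best: 70 pts.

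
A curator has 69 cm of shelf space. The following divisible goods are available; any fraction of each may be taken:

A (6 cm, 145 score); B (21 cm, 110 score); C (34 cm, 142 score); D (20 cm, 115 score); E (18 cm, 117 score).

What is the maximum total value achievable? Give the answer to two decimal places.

Take in order of value per unit:
- A (145/6 per unit): all 6 → value 145, running total 145.00
- E (117/18 per unit): all 18 → value 117, running total 262.00
- D (115/20 per unit): all 20 → value 115, running total 377.00
- B (110/21 per unit): all 21 → value 110, running total 487.00
- C (142/34 per unit): 4 of 34 → value 4×142/34 = 16.7059, running total 503.71
Total 503.71.

503.71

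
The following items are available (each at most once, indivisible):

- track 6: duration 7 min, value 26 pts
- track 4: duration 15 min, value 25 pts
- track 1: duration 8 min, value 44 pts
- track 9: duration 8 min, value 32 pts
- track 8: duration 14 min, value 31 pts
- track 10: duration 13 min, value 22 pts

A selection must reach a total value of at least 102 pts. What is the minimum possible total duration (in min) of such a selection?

Subsets with value ≥ 102, sorted by total duration:
- track 6+track 1+track 9: duration 23, value 102
- track 1+track 9+track 8: duration 30, value 107
- track 6+track 1+track 9+track 10: duration 36, value 124
- track 6+track 1+track 9+track 8: duration 37, value 133
Minimum duration: 23 min.

23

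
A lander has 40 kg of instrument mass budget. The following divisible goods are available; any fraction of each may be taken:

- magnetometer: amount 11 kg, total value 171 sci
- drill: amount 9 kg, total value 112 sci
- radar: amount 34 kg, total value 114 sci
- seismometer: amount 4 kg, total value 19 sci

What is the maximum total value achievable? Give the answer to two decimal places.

Take in order of value per unit:
- magnetometer (171/11 per unit): all 11 → value 171, running total 171.00
- drill (112/9 per unit): all 9 → value 112, running total 283.00
- seismometer (19/4 per unit): all 4 → value 19, running total 302.00
- radar (114/34 per unit): 16 of 34 → value 16×114/34 = 53.6471, running total 355.65
Total 355.65.

355.65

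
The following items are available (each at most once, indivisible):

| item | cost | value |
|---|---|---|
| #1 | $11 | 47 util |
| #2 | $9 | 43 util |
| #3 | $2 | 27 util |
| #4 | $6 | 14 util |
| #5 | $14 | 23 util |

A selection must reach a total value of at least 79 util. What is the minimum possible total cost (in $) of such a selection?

Subsets with value ≥ 79, sorted by total cost:
- #2+#3+#4: cost 17, value 84
- #1+#3+#4: cost 19, value 88
- #1+#2: cost 20, value 90
Minimum cost: 17 $.

17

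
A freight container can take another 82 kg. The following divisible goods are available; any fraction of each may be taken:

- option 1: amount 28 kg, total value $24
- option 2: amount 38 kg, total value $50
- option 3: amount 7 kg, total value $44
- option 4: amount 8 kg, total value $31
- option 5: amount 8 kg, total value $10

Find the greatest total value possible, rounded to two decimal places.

Take in order of value per unit:
- option 3 (44/7 per unit): all 7 → value 44, running total 44.00
- option 4 (31/8 per unit): all 8 → value 31, running total 75.00
- option 2 (50/38 per unit): all 38 → value 50, running total 125.00
- option 5 (10/8 per unit): all 8 → value 10, running total 135.00
- option 1 (24/28 per unit): 21 of 28 → value 21×24/28 = 18.0000, running total 153.00
Total 153.00.

153.00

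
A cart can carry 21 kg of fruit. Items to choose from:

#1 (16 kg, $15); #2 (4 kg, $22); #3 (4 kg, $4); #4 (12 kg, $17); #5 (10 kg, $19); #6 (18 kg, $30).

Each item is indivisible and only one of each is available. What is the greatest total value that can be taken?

This is a 0/1 knapsack; check combinations near the capacity.
- #2+#3+#5: weight 4+4+10=18, value 22+4+19=45
- #2+#3+#4: weight 4+4+12=20, value 22+4+17=43
- #2+#5: weight 4+10=14, value 22+19=41
- #2+#4: weight 4+12=16, value 22+17=39
- #1+#2: weight 16+4=20, value 15+22=37
Best: $45.

$45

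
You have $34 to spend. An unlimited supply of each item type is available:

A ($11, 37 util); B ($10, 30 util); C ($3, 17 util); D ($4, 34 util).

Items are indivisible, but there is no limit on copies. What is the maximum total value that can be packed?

Best value-per-unit is D at 34/4; filling with it alone gives 8×34 = 272.
Optimal mix: 2×C + 7×D → cost 34, value 272.

272 util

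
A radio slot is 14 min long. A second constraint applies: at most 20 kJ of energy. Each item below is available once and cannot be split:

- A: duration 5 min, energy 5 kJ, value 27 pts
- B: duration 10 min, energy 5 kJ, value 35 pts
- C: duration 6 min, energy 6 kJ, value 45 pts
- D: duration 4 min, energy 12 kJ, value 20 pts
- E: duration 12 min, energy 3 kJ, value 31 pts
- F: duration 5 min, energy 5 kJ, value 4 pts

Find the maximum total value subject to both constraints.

72 pts

Feasible sets respecting both limits:
- A+C: duration 11, energy 11, value 72
- C+D: duration 10, energy 18, value 65
- B+D: duration 14, energy 17, value 55
Best: 72 pts.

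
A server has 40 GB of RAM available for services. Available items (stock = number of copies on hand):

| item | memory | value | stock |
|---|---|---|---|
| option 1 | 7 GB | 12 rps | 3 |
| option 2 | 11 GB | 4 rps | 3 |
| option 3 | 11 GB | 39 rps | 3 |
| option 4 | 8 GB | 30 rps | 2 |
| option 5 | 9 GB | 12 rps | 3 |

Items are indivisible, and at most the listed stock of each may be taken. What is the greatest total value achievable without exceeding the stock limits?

Top feasible selections:
- 2×option 3 + 2×option 4: memory 38, value 138
- 1×option 1 + 3×option 3: memory 40, value 129
- 1×option 1 + 2×option 3 + 1×option 4: memory 37, value 120
Best: 138 rps.

138 rps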